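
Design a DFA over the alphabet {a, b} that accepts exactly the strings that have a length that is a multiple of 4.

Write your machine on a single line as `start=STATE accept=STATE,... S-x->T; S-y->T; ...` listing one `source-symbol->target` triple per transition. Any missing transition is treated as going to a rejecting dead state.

start=s0; accept=s0; s0-a->s1; s0-b->s1; s1-a->s2; s1-b->s2; s2-a->s3; s2-b->s3; s3-a->s0; s3-b->s0

Only the length mod 4 matters, so use a 4-cycle: from any state, every input symbol moves to the next state, wrapping s3 back to s0. Mark s0 accepting.
        a   b  
>* s0   s1  s1 
   s1   s2  s2 
   s2   s3  s3 
   s3   s0  s0 
(> = start, * = accepting)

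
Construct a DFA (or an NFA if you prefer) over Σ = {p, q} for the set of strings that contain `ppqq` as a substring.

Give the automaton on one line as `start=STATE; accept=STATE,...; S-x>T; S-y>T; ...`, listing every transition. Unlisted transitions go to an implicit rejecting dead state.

start=A; accept=E; A-p>B; A-q>A; B-p>C; B-q>A; C-p>C; C-q>D; D-p>B; D-q>E; E-p>E; E-q>E

States A..D record the length of the longest prefix of `ppqq` that matches the current input suffix. Reaching E means `ppqq` has been seen, and we stay there forever. Accept from E.
With 5 states:
       p  q 
>  A   B  A 
   B   C  A 
   C   C  D 
   D   B  E 
 * E   E  E 
(> = start, * = accepting)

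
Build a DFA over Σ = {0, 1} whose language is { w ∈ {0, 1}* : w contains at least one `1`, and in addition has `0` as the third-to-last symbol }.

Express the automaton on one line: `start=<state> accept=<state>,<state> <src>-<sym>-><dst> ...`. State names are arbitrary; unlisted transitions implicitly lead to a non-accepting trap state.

Handle the two conditions separately and then intersect. The first has 3 states tracking the count of `1`s, saturating at 2; the second has 15 states tracking the last 3 symbols read. A product state is a pair (one from each), accepting exactly when both do.
20 states suffice.
          0    1  
>  q0     q1   q2 
   q1     q3   q4 
   q2     q5   q6 
   q3     q7   q8 
   q4     q9  q10 
   q5    q11  q12 
   q6    q13  q14 
   q7     q7   q8 
 * q8     q9  q10 
 * q9    q11  q12 
 * q10   q13  q14 
   q11   q15  q16 
   q12   q17  q10 
   q13   q18  q12 
   q14   q13  q14 
 * q15   q15  q16 
 * q16   q17  q10 
 * q17   q18  q12 
   q18   q19  q16 
 * q19   q19  q16 
(> = start, * = accepting)

start=q0 accept=q8,q9,q10,q15,q16,q17,q19 q0-0->q1 q0-1->q2 q1-0->q3 q1-1->q4 q2-0->q5 q2-1->q6 q3-0->q7 q3-1->q8 q4-0->q9 q4-1->q10 q5-0->q11 q5-1->q12 q6-0->q13 q6-1->q14 q7-0->q7 q7-1->q8 q8-0->q9 q8-1->q10 q9-0->q11 q9-1->q12 q10-0->q13 q10-1->q14 q11-0->q15 q11-1->q16 q12-0->q17 q12-1->q10 q13-0->q18 q13-1->q12 q14-0->q13 q14-1->q14 q15-0->q15 q15-1->q16 q16-0->q17 q16-1->q10 q17-0->q18 q17-1->q12 q18-0->q19 q18-1->q16 q19-0->q19 q19-1->q16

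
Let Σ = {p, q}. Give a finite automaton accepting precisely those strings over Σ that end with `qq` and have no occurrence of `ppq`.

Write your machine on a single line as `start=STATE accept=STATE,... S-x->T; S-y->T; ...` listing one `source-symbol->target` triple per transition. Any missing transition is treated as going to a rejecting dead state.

start=s0; accept=s4; s0-p->s1; s0-q->s2; s1-p->s3; s1-q->s2; s2-p->s1; s2-q->s4; s3-p->s3; s3-q->s3; s4-p->s1; s4-q->s4

Handle the two conditions separately and then intersect. One (3 states) tracks how much of the suffix `qq` has currently been matched; the other (4 states) tracks partial matches of the forbidden pattern `ppq`. Each combined state is a pair, one component from each; accept when both components accept. Equivalent product states are then merged.
5 states suffice.
        p   q  
>  s0   s1  s2 
   s1   s3  s2 
   s2   s1  s4 
   s3   s3  s3 
 * s4   s1  s4 
(> = start, * = accepting)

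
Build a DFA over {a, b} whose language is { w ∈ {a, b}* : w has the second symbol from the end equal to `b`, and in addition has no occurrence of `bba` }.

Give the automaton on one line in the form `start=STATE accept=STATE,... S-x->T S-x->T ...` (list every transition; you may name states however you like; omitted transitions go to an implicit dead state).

Handle the two conditions separately and then intersect. The first has 7 states tracking the last 2 symbols read; the second has 4 states tracking partial matches of the forbidden pattern `bba`. A product state is a pair (one from each), accepting exactly when both do. Minimizing collapses redundant product states.
A 5-state machine:
        a   b  
>  q0   q0  q1 
   q1   q2  q3 
 * q2   q0  q1 
 * q3   q4  q3 
   q4   q4  q4 
(> = start, * = accepting)

start=q0 accept=q2,q3 q0-a->q0 q0-b->q1 q1-a->q2 q1-b->q3 q2-a->q0 q2-b->q1 q3-a->q4 q3-b->q3 q4-a->q4 q4-b->q4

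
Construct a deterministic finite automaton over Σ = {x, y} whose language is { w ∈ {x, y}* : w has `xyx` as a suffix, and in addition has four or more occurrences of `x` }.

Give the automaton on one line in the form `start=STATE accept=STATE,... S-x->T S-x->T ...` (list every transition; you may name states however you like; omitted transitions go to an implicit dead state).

Handle the two conditions separately and then intersect. One (4 states) tracks how much of the suffix `xyx` has currently been matched; the other (6 states) tracks the count of `x`s, saturating at 5. Each combined state is a pair, one component from each; accept when both components accept.
With 20 states:
          x    y  
>  q0     q1   q0 
   q1     q2   q3 
   q2     q4   q5 
   q3     q6   q7 
   q4     q8   q9 
   q5    q10  q11 
   q6     q4   q5 
   q7     q2   q7 
   q8    q12  q13 
   q9    q14  q15 
   q10    q8   q9 
   q11    q4  q11 
   q12   q12  q16 
   q13   q17  q18 
 * q14   q12  q13 
   q15    q8  q15 
   q16   q17  q19 
 * q17   q12  q16 
   q18   q12  q18 
   q19   q12  q19 
(> = start, * = accepting)

start=q0 accept=q14,q17 q0-x->q1 q0-y->q0 q1-x->q2 q1-y->q3 q2-x->q4 q2-y->q5 q3-x->q6 q3-y->q7 q4-x->q8 q4-y->q9 q5-x->q10 q5-y->q11 q6-x->q4 q6-y->q5 q7-x->q2 q7-y->q7 q8-x->q12 q8-y->q13 q9-x->q14 q9-y->q15 q10-x->q8 q10-y->q9 q11-x->q4 q11-y->q11 q12-x->q12 q12-y->q16 q13-x->q17 q13-y->q18 q14-x->q12 q14-y->q13 q15-x->q8 q15-y->q15 q16-x->q17 q16-y->q19 q17-x->q12 q17-y->q16 q18-x->q12 q18-y->q18 q19-x->q12 q19-y->q19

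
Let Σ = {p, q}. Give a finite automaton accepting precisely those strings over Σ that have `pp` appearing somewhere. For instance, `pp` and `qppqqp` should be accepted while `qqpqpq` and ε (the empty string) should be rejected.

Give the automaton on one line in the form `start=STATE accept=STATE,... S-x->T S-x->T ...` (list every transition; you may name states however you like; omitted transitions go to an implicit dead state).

start=S0 accept=S2 S0-p->S1 S0-q->S0 S1-p->S2 S1-q->S0 S2-p->S2 S2-q->S2

Track how much of `pp` has been matched so far: state S0 is no progress, S2 is the absorbing accept state reached once `pp` has occurred. Intermediate states record partial matches; on a mismatch, fall back to the longest reusable overlap.
A 3-state machine:
        p   q  
>  S0   S1  S0 
   S1   S2  S0 
 * S2   S2  S2 
(> = start, * = accepting)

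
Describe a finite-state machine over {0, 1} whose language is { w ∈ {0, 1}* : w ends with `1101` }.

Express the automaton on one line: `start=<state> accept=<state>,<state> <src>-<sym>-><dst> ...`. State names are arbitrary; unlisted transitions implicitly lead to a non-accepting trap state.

Let each state record the length of the longest suffix of the input read so far that is also a prefix of `1101`. S1 means the last symbol is `1`; S2 means the last 2 symbols are `11`; S3 means the last 3 symbols are `110`; S4 means the last 4 symbols are `1101`. Accept only at S4, where the string currently ends in `1101`.
With 5 states:
        0   1  
>  S0   S0  S1 
   S1   S0  S2 
   S2   S3  S2 
   S3   S0  S4 
 * S4   S0  S2 
(> = start, * = accepting)

start=S0 accept=S4 S0-0->S0 S0-1->S1 S1-0->S0 S1-1->S2 S2-0->S3 S2-1->S2 S3-0->S0 S3-1->S4 S4-0->S0 S4-1->S2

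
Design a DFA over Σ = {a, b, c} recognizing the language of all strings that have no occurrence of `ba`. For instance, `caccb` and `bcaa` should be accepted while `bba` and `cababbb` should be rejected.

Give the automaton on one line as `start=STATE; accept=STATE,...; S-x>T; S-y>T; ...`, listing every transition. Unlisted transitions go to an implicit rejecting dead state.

start=q0; accept=q0,q1; q0-a>q0; q0-b>q1; q0-c>q0; q1-a>q2; q1-b>q1; q1-c>q0; q2-a>q2; q2-b>q2; q2-c>q2

Track partial matches of the forbidden pattern `ba`. State q2 is a dead state reached once `ba` has occurred; every other state accepts. q0 means no part of `ba` is currently matched.
A 3-state machine:
        a   b   c  
>* q0   q0  q1  q0 
 * q1   q2  q1  q0 
   q2   q2  q2  q2 
(> = start, * = accepting)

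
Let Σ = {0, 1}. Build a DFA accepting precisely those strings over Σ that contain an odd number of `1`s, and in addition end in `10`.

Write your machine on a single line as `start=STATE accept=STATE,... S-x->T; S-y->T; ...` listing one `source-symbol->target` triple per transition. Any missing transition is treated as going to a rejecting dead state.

start=q0; accept=q2; q0-0->q0; q0-1->q1; q1-0->q2; q1-1->q0; q2-0->q3; q2-1->q0; q3-0->q3; q3-1->q0

Build one automaton per condition and run them in lockstep. The first has 2 states tracking the count of `1`s modulo 2; the second has 3 states tracking how much of the suffix `10` has currently been matched. A product state is a pair (one from each), accepting exactly when both do. Minimizing collapses redundant product states.
4 states suffice.
        0   1  
>  q0   q0  q1 
   q1   q2  q0 
 * q2   q3  q0 
   q3   q3  q0 
(> = start, * = accepting)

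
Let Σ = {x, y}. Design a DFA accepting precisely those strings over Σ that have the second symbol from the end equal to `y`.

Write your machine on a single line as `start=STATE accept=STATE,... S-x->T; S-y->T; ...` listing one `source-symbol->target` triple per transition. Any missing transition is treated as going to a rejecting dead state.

start=q0; accept=q5,q6; q0-x->q1; q0-y->q2; q1-x->q3; q1-y->q4; q2-x->q5; q2-y->q6; q3-x->q3; q3-y->q4; q4-x->q5; q4-y->q6; q5-x->q3; q5-y->q4; q6-x->q5; q6-y->q6

Because acceptance depends on a position counted from the end, the machine has to buffer the most recent 2 symbols. Make each state the string of the last up-to-2 symbols read; on input `x` shift the window left and append `x`. Accept when the buffered window has length 2 and begins with `y`.
        x   y  
>  q0   q1  q2 
   q1   q3  q4 
   q2   q5  q6 
   q3   q3  q4 
   q4   q5  q6 
 * q5   q3  q4 
 * q6   q5  q6 
(> = start, * = accepting)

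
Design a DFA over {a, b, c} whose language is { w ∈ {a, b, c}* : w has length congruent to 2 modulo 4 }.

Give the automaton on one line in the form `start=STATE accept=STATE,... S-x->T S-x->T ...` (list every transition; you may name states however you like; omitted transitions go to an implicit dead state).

Count input length modulo 4: every symbol advances one step around the cycle q0 → q1 → q2 → q3 → q0. Accept at q2.
With 4 states:
        a   b   c  
>  q0   q1  q1  q1 
   q1   q2  q2  q2 
 * q2   q3  q3  q3 
   q3   q0  q0  q0 
(> = start, * = accepting)

start=q0 accept=q2 q0-a->q1 q0-b->q1 q0-c->q1 q1-a->q2 q1-b->q2 q1-c->q2 q2-a->q3 q2-b->q3 q2-c->q3 q3-a->q0 q3-b->q0 q3-c->q0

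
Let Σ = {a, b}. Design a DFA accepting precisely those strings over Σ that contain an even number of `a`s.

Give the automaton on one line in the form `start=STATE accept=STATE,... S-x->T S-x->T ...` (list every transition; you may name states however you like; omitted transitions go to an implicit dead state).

start=S0 accept=S0 S0-a->S1 S0-b->S0 S1-a->S0 S1-b->S1

Keep the running count of `a`s modulo 2: each `a` advances along the cycle S0 → S1 → S0 while other symbols loop. Accept at S0.
        a   b  
>* S0   S1  S0 
   S1   S0  S1 
(> = start, * = accepting)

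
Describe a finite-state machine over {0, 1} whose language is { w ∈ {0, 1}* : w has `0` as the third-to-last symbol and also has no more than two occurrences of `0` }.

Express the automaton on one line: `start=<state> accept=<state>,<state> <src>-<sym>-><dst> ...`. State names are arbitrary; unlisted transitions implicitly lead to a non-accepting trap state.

start=q0 accept=q5,q6,q7,q8 q0-0->q1 q0-1->q0 q1-0->q2 q1-1->q3 q2-0->q4 q2-1->q5 q3-0->q6 q3-1->q7 q4-0->q4 q4-1->q4 q5-0->q4 q5-1->q8 q6-0->q4 q6-1->q9 q7-0->q10 q7-1->q11 q8-0->q4 q8-1->q4 q9-0->q4 q9-1->q8 q10-0->q4 q10-1->q9 q11-0->q10 q11-1->q11

Run two small machines in parallel and take their product. The first has 15 states tracking the last 3 symbols read; the second has 4 states tracking the count of `0`s, saturating at 3. A product state is a pair (one from each), accepting exactly when both do. Minimizing collapses redundant product states.
A 12-state machine:
          0    1  
>  q0     q1   q0 
   q1     q2   q3 
   q2     q4   q5 
   q3     q6   q7 
   q4     q4   q4 
 * q5     q4   q8 
 * q6     q4   q9 
 * q7    q10  q11 
 * q8     q4   q4 
   q9     q4   q8 
   q10    q4   q9 
   q11   q10  q11 
(> = start, * = accepting)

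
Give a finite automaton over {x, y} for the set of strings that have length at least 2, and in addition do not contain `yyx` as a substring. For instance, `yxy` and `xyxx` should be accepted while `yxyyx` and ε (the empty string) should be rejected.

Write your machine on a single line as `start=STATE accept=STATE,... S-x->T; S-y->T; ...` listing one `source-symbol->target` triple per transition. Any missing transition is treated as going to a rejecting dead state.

start=q0; accept=q3,q4,q5,q6,q7,q8; q0-x->q1; q0-y->q2; q1-x->q3; q1-y->q4; q2-x->q3; q2-y->q5; q3-x->q6; q3-y->q7; q4-x->q6; q4-y->q8; q5-x->q9; q5-y->q8; q6-x->q6; q6-y->q7; q7-x->q6; q7-y->q8; q8-x->q9; q8-y->q8; q9-x->q9; q9-y->q9

Handle the two conditions separately and then intersect. The first has 4 states tracking the input length, saturating at 3; the second has 4 states tracking partial matches of the forbidden pattern `yyx`. A product state is a pair (one from each), accepting exactly when both do.
With 10 states:
        x   y  
>  q0   q1  q2 
   q1   q3  q4 
   q2   q3  q5 
 * q3   q6  q7 
 * q4   q6  q8 
 * q5   q9  q8 
 * q6   q6  q7 
 * q7   q6  q8 
 * q8   q9  q8 
   q9   q9  q9 
(> = start, * = accepting)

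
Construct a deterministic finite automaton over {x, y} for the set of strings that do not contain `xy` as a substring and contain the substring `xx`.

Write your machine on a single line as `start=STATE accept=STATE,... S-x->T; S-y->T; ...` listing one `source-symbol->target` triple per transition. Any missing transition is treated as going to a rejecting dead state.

start=A; accept=C; A-x->B; A-y->A; B-x->C; B-y->D; C-x->C; C-y->D; D-x->D; D-y->D

Handle the two conditions separately and then intersect. The first has 3 states tracking partial matches of the forbidden pattern `xy`; the second has 3 states tracking whether and how much of `xx` has been seen. A product state is a pair (one from each), accepting exactly when both do. Equivalent product states are then merged.
4 states suffice.
       x  y 
>  A   B  A 
   B   C  D 
 * C   C  D 
   D   D  D 
(> = start, * = accepting)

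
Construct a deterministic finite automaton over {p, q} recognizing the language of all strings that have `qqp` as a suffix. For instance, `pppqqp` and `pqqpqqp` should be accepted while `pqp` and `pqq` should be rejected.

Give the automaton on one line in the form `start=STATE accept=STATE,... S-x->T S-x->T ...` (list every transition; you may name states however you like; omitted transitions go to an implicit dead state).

start=A accept=D A-p->A A-q->B B-p->A B-q->C C-p->D C-q->C D-p->A D-q->B

Let each state record the length of the longest suffix of the input read so far that is also a prefix of `qqp`. B means the last symbol is `q`; C means the last 2 symbols are `qq`; D means the last 3 symbols are `qqp`. Accept only at D, where the string currently ends in `qqp`.
With 4 states:
       p  q 
>  A   A  B 
   B   A  C 
   C   D  C 
 * D   A  B 
(> = start, * = accepting)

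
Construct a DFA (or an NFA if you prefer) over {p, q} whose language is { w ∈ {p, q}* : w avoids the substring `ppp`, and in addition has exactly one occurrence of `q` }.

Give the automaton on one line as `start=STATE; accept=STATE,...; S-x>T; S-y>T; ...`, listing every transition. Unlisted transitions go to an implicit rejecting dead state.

start=s0; accept=s2,s4,s7; s0-p>s1; s0-q>s2; s1-p>s3; s1-q>s2; s2-p>s4; s2-q>s5; s3-p>s6; s3-q>s2; s4-p>s7; s4-q>s5; s5-p>s8; s5-q>s5; s6-p>s6; s6-q>s9; s7-p>s9; s7-q>s5; s8-p>s10; s8-q>s5; s9-p>s9; s9-q>s11; s10-p>s11; s10-q>s5; s11-p>s11; s11-q>s11

Build one automaton per condition and run them in lockstep. The first has 4 states tracking partial matches of the forbidden pattern `ppp`; the second has 3 states tracking the count of `q`s, saturating at 2. A product state is a pair (one from each), accepting exactly when both do.
12 states suffice.
          p    q  
>  s0     s1   s2 
   s1     s3   s2 
 * s2     s4   s5 
   s3     s6   s2 
 * s4     s7   s5 
   s5     s8   s5 
   s6     s6   s9 
 * s7     s9   s5 
   s8    s10   s5 
   s9     s9  s11 
   s10   s11   s5 
   s11   s11  s11 
(> = start, * = accepting)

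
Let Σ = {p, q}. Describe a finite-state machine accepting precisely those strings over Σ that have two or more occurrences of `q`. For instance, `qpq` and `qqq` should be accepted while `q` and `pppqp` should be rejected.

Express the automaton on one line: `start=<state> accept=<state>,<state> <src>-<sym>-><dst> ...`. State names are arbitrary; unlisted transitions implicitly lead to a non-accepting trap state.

Only the number of `q`s matters, and only up to 3. Make a chain A → B → C → D advanced by each `q` (with D absorbing); every other symbol self-loops. The accepting set is {C, D}.
A 4-state machine:
       p  q 
>  A   A  B 
   B   B  C 
 * C   C  D 
 * D   D  D 
(> = start, * = accepting)

start=A accept=C,D A-p->A A-q->B B-p->B B-q->C C-p->C C-q->D D-p->D D-q->D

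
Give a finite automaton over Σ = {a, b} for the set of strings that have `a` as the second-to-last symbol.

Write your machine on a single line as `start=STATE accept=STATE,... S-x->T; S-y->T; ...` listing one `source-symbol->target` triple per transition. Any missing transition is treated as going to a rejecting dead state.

start=q0; accept=q3,q4; q0-a->q1; q0-b->q2; q1-a->q3; q1-b->q4; q2-a->q5; q2-b->q6; q3-a->q3; q3-b->q4; q4-a->q5; q4-b->q6; q5-a->q3; q5-b->q4; q6-a->q5; q6-b->q6

Because acceptance depends on a position counted from the end, the machine has to buffer the most recent 2 symbols. Make each state the string of the last up-to-2 symbols read; on input `x` shift the window left and append `x`. Accept when the buffered window has length 2 and begins with `a`.
        a   b  
>  q0   q1  q2 
   q1   q3  q4 
   q2   q5  q6 
 * q3   q3  q4 
 * q4   q5  q6 
   q5   q3  q4 
   q6   q5  q6 
(> = start, * = accepting)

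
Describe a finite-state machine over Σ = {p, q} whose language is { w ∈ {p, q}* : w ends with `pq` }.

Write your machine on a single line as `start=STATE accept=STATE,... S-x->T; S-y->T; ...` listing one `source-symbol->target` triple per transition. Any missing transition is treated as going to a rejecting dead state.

start=A; accept=C; A-p->B; A-q->A; B-p->B; B-q->C; C-p->B; C-q->A

Let each state record the length of the longest suffix of the input read so far that is also a prefix of `pq`. B means the last symbol is `p`; C means the last 2 symbols are `pq`. Accept only at C, where the string currently ends in `pq`.
A 3-state machine:
       p  q 
>  A   B  A 
   B   B  C 
 * C   B  A 
(> = start, * = accepting)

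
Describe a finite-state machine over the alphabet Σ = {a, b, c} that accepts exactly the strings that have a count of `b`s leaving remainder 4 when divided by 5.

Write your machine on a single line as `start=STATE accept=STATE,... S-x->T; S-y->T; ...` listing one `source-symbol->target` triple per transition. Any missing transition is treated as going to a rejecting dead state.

The only thing that matters is how many `b`s have appeared, reduced mod 5. Use one state per residue: S0 for 0, …, S4 for 4. Reading `b` moves to the next residue; anything else stays put. S4 is accepting.
A 5-state machine:
        a   b   c  
>  S0   S0  S1  S0 
   S1   S1  S2  S1 
   S2   S2  S3  S2 
   S3   S3  S4  S3 
 * S4   S4  S0  S4 
(> = start, * = accepting)

start=S0; accept=S4; S0-a->S0; S0-b->S1; S0-c->S0; S1-a->S1; S1-b->S2; S1-c->S1; S2-a->S2; S2-b->S3; S2-c->S2; S3-a->S3; S3-b->S4; S3-c->S3; S4-a->S4; S4-b->S0; S4-c->S4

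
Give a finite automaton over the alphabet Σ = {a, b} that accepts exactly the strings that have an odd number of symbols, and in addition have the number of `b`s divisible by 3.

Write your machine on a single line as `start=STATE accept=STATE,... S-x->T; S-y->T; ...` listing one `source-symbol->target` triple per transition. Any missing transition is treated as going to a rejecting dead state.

Handle the two conditions separately and then intersect. One (2 states) tracks the input length modulo 2; the other (3 states) tracks the count of `b`s modulo 3. Each combined state is a pair, one component from each; accept when both components accept.
A 6-state machine:
        a   b  
>  s0   s1  s2 
 * s1   s0  s3 
   s2   s3  s4 
   s3   s2  s5 
   s4   s5  s1 
   s5   s4  s0 
(> = start, * = accepting)

start=s0; accept=s1; s0-a->s1; s0-b->s2; s1-a->s0; s1-b->s3; s2-a->s3; s2-b->s4; s3-a->s2; s3-b->s5; s4-a->s5; s4-b->s1; s5-a->s4; s5-b->s0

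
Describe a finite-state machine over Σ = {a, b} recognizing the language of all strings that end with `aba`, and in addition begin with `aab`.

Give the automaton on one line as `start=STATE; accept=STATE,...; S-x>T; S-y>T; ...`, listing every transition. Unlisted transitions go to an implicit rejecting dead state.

Run two small machines in parallel and take their product. One (4 states) tracks how much of the suffix `aba` has currently been matched; the other (5 states) tracks whether the input so far still matches the prefix `aab`. Each combined state is a pair, one component from each; accept when both components accept. After merging equivalent states the machine shrinks.
With 8 states:
        a   b  
>  s0   s1  s2 
   s1   s3  s2 
   s2   s2  s2 
   s3   s2  s4 
   s4   s5  s6 
 * s5   s7  s4 
   s6   s7  s6 
   s7   s7  s4 
(> = start, * = accepting)

start=s0; accept=s5; s0-a>s1; s0-b>s2; s1-a>s3; s1-b>s2; s2-a>s2; s2-b>s2; s3-a>s2; s3-b>s4; s4-a>s5; s4-b>s6; s5-a>s7; s5-b>s4; s6-a>s7; s6-b>s6; s7-a>s7; s7-b>s4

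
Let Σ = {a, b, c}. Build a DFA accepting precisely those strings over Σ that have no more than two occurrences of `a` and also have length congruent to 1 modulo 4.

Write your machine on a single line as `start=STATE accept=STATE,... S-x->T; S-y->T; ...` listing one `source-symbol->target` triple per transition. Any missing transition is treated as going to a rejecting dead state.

start=s0; accept=s1,s2,s12; s0-a->s1; s0-b->s2; s0-c->s2; s1-a->s3; s1-b->s4; s1-c->s4; s2-a->s4; s2-b->s5; s2-c->s5; s3-a->s6; s3-b->s7; s3-c->s7; s4-a->s7; s4-b->s8; s4-c->s8; s5-a->s8; s5-b->s9; s5-c->s9; s6-a->s6; s6-b->s6; s6-c->s6; s7-a->s6; s7-b->s10; s7-c->s10; s8-a->s10; s8-b->s11; s8-c->s11; s9-a->s11; s9-b->s0; s9-c->s0; s10-a->s6; s10-b->s12; s10-c->s12; s11-a->s12; s11-b->s1; s11-c->s1; s12-a->s6; s12-b->s3; s12-c->s3

Run two small machines in parallel and take their product. The first has 4 states tracking the count of `a`s, saturating at 3; the second has 4 states tracking the input length modulo 4. A product state is a pair (one from each), accepting exactly when both do. Equivalent product states are then merged.
With 13 states:
          a    b    c  
>  s0     s1   s2   s2 
 * s1     s3   s4   s4 
 * s2     s4   s5   s5 
   s3     s6   s7   s7 
   s4     s7   s8   s8 
   s5     s8   s9   s9 
   s6     s6   s6   s6 
   s7     s6  s10  s10 
   s8    s10  s11  s11 
   s9    s11   s0   s0 
   s10    s6  s12  s12 
   s11   s12   s1   s1 
 * s12    s6   s3   s3 
(> = start, * = accepting)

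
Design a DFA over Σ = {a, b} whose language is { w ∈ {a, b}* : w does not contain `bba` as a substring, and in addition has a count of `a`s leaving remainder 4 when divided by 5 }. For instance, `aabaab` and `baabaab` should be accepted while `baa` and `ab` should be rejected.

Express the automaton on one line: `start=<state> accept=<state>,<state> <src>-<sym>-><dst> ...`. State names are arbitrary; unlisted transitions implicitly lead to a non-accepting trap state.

start=s0 accept=s8,s10,s11 s0-a->s1 s0-b->s2 s1-a->s3 s1-b->s4 s2-a->s1 s2-b->s5 s3-a->s6 s3-b->s7 s4-a->s3 s4-b->s5 s5-a->s5 s5-b->s5 s6-a->s8 s6-b->s9 s7-a->s6 s7-b->s5 s8-a->s0 s8-b->s10 s9-a->s8 s9-b->s5 s10-a->s0 s10-b->s11 s11-a->s5 s11-b->s11

Build one automaton per condition and run them in lockstep. One (4 states) tracks partial matches of the forbidden pattern `bba`; the other (5 states) tracks the count of `a`s modulo 5. Each combined state is a pair, one component from each; accept when both components accept. Minimizing collapses redundant product states.
12 states suffice.
          a    b  
>  s0     s1   s2 
   s1     s3   s4 
   s2     s1   s5 
   s3     s6   s7 
   s4     s3   s5 
   s5     s5   s5 
   s6     s8   s9 
   s7     s6   s5 
 * s8     s0  s10 
   s9     s8   s5 
 * s10    s0  s11 
 * s11    s5  s11 
(> = start, * = accepting)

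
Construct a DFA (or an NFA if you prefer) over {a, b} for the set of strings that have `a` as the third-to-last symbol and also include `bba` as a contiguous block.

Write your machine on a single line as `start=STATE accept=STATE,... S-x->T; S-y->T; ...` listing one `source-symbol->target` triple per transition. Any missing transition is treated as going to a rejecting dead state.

Handle the two conditions separately and then intersect. One (15 states) tracks the last 3 symbols read; the other (4 states) tracks whether and how much of `bba` has been seen. Each combined state is a pair, one component from each; accept when both components accept.
A 22-state machine:
          a    b  
>  s0     s1   s2 
   s1     s3   s4 
   s2     s5   s6 
   s3     s7   s8 
   s4     s9  s10 
   s5    s11  s12 
   s6    s13  s14 
   s7     s7   s8 
   s8     s9  s10 
   s9    s11  s12 
   s10   s13  s14 
   s11    s7   s8 
   s12    s9  s10 
   s13   s15  s16 
   s14   s13  s14 
   s15   s17  s18 
   s16   s19  s20 
 * s17   s17  s18 
 * s18   s19  s20 
 * s19   s15  s16 
 * s20   s13  s21 
   s21   s13  s21 
(> = start, * = accepting)

start=s0; accept=s17,s18,s19,s20; s0-a->s1; s0-b->s2; s1-a->s3; s1-b->s4; s2-a->s5; s2-b->s6; s3-a->s7; s3-b->s8; s4-a->s9; s4-b->s10; s5-a->s11; s5-b->s12; s6-a->s13; s6-b->s14; s7-a->s7; s7-b->s8; s8-a->s9; s8-b->s10; s9-a->s11; s9-b->s12; s10-a->s13; s10-b->s14; s11-a->s7; s11-b->s8; s12-a->s9; s12-b->s10; s13-a->s15; s13-b->s16; s14-a->s13; s14-b->s14; s15-a->s17; s15-b->s18; s16-a->s19; s16-b->s20; s17-a->s17; s17-b->s18; s18-a->s19; s18-b->s20; s19-a->s15; s19-b->s16; s20-a->s13; s20-b->s21; s21-a->s13; s21-b->s21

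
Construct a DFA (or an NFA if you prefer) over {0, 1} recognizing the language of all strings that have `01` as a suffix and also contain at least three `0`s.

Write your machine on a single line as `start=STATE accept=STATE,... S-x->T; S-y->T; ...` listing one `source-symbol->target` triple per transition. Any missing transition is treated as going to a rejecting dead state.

Build one automaton per condition and run them in lockstep. One (3 states) tracks how much of the suffix `01` has currently been matched; the other (5 states) tracks the count of `0`s, saturating at 4. Each combined state is a pair, one component from each; accept when both components accept.
A 13-state machine:
          0    1  
>  q0     q1   q0 
   q1     q2   q3 
   q2     q4   q5 
   q3     q2   q6 
   q4     q7   q8 
   q5     q4   q9 
   q6     q2   q6 
   q7     q7  q10 
 * q8     q7  q11 
   q9     q4   q9 
 * q10    q7  q12 
   q11    q7  q11 
   q12    q7  q12 
(> = start, * = accepting)

start=q0; accept=q8,q10; q0-0->q1; q0-1->q0; q1-0->q2; q1-1->q3; q2-0->q4; q2-1->q5; q3-0->q2; q3-1->q6; q4-0->q7; q4-1->q8; q5-0->q4; q5-1->q9; q6-0->q2; q6-1->q6; q7-0->q7; q7-1->q10; q8-0->q7; q8-1->q11; q9-0->q4; q9-1->q9; q10-0->q7; q10-1->q12; q11-0->q7; q11-1->q11; q12-0->q7; q12-1->q12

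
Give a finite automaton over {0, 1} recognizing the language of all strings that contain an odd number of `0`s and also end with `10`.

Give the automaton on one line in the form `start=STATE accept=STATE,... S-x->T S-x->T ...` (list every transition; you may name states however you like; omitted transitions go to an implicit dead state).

Run two small machines in parallel and take their product. One (2 states) tracks the count of `0`s modulo 2; the other (3 states) tracks how much of the suffix `10` has currently been matched. Each combined state is a pair, one component from each; accept when both components accept. After merging equivalent states the machine shrinks.
A 4-state machine:
       0  1 
>  A   B  C 
   B   A  B 
   C   D  C 
 * D   A  B 
(> = start, * = accepting)

start=A accept=D A-0->B A-1->C B-0->A B-1->B C-0->D C-1->C D-0->A D-1->B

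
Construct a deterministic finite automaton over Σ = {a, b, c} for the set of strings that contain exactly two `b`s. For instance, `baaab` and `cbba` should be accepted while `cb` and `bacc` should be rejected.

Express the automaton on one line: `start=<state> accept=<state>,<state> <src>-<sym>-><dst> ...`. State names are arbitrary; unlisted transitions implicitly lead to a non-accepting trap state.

Only the number of `b`s matters, and only up to 3. Make a chain S0 → S1 → S2 → S3 advanced by each `b` (with S3 absorbing); every other symbol self-loops. The accepting set is {S2}.
With 4 states:
        a   b   c  
>  S0   S0  S1  S0 
   S1   S1  S2  S1 
 * S2   S2  S3  S2 
   S3   S3  S3  S3 
(> = start, * = accepting)

start=S0 accept=S2 S0-a->S0 S0-b->S1 S0-c->S0 S1-a->S1 S1-b->S2 S1-c->S1 S2-a->S2 S2-b->S3 S2-c->S2 S3-a->S3 S3-b->S3 S3-c->S3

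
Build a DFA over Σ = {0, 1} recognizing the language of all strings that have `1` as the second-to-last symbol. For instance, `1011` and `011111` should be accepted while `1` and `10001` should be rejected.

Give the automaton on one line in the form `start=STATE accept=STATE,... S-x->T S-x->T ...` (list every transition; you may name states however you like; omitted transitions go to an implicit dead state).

A DFA must remember the last 2 symbols (since which symbol is second-to-last isn't known until the input ends). Use one state per possible window of the last ≤2 symbols; accept from those whose window starts with `1`.
7 states suffice.
        0   1  
>  q0   q1  q2 
   q1   q3  q4 
   q2   q5  q6 
   q3   q3  q4 
   q4   q5  q6 
 * q5   q3  q4 
 * q6   q5  q6 
(> = start, * = accepting)

start=q0 accept=q5,q6 q0-0->q1 q0-1->q2 q1-0->q3 q1-1->q4 q2-0->q5 q2-1->q6 q3-0->q3 q3-1->q4 q4-0->q5 q4-1->q6 q5-0->q3 q5-1->q4 q6-0->q5 q6-1->q6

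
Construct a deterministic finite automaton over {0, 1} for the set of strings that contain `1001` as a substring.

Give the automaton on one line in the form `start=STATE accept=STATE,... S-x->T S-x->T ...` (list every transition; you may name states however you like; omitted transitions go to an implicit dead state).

States q0..q3 record the length of the longest prefix of `1001` that matches the current input suffix. Reaching q4 means `1001` has been seen, and we stay there forever. Accept from q4.
        0   1  
>  q0   q0  q1 
   q1   q2  q1 
   q2   q3  q1 
   q3   q0  q4 
 * q4   q4  q4 
(> = start, * = accepting)

start=q0 accept=q4 q0-0->q0 q0-1->q1 q1-0->q2 q1-1->q1 q2-0->q3 q2-1->q1 q3-0->q0 q3-1->q4 q4-0->q4 q4-1->q4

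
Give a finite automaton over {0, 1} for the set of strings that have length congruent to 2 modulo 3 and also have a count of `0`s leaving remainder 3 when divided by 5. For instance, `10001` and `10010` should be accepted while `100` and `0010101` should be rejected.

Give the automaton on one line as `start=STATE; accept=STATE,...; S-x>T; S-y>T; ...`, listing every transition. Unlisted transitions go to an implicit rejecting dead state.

Build one automaton per condition and run them in lockstep. The first has 3 states tracking the input length modulo 3; the second has 5 states tracking the count of `0`s modulo 5. A product state is a pair (one from each), accepting exactly when both do.
15 states suffice.
       0  1 
>  A   B  C 
   B   D  E 
   C   E  F 
   D   G  H 
   E   H  I 
   F   I  A 
   G   J  K 
   H   K  L 
   I   L  B 
   J   F  M 
   K   M  N 
   L   N  D 
   M   A  O 
 * N   O  G 
   O   C  J 
(> = start, * = accepting)

start=A; accept=N; A-0>B; A-1>C; B-0>D; B-1>E; C-0>E; C-1>F; D-0>G; D-1>H; E-0>H; E-1>I; F-0>I; F-1>A; G-0>J; G-1>K; H-0>K; H-1>L; I-0>L; I-1>B; J-0>F; J-1>M; K-0>M; K-1>N; L-0>N; L-1>D; M-0>A; M-1>O; N-0>O; N-1>G; O-0>C; O-1>J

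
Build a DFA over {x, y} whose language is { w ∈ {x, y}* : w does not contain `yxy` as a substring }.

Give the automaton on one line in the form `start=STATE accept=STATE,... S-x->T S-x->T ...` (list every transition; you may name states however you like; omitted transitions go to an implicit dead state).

start=S0 accept=S0,S1,S2 S0-x->S0 S0-y->S1 S1-x->S2 S1-y->S1 S2-x->S0 S2-y->S3 S3-x->S3 S3-y->S3

This is the complement of 'contains `yxy`'. Use the same substring-matching states — S0 through S3 holding how much of `yxy` has just been matched — but flip the accepting set: everything except the trap S3 accepts.
With 4 states:
        x   y  
>* S0   S0  S1 
 * S1   S2  S1 
 * S2   S0  S3 
   S3   S3  S3 
(> = start, * = accepting)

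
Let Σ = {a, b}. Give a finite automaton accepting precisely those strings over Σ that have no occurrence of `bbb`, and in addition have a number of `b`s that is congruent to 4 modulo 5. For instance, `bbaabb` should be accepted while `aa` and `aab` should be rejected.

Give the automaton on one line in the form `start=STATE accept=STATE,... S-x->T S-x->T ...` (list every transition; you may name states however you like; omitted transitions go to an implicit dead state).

Build one automaton per condition and run them in lockstep. One (4 states) tracks partial matches of the forbidden pattern `bbb`; the other (5 states) tracks the count of `b`s modulo 5. Each combined state is a pair, one component from each; accept when both components accept.
A 20-state machine:
          a    b  
>  S0     S0   S1 
   S1     S2   S3 
   S2     S2   S4 
   S3     S5   S6 
   S4     S5   S7 
   S5     S5   S8 
   S6     S6   S9 
   S7    S10   S9 
   S8    S10  S11 
   S9     S9  S12 
   S10   S10  S13 
 * S11   S14  S12 
   S12   S12  S15 
 * S13   S14  S16 
 * S14   S14  S17 
   S15   S15  S18 
   S16    S0  S15 
   S17    S0  S19 
   S18   S18   S6 
   S19    S2  S18 
(> = start, * = accepting)

start=S0 accept=S11,S13,S14 S0-a->S0 S0-b->S1 S1-a->S2 S1-b->S3 S2-a->S2 S2-b->S4 S3-a->S5 S3-b->S6 S4-a->S5 S4-b->S7 S5-a->S5 S5-b->S8 S6-a->S6 S6-b->S9 S7-a->S10 S7-b->S9 S8-a->S10 S8-b->S11 S9-a->S9 S9-b->S12 S10-a->S10 S10-b->S13 S11-a->S14 S11-b->S12 S12-a->S12 S12-b->S15 S13-a->S14 S13-b->S16 S14-a->S14 S14-b->S17 S15-a->S15 S15-b->S18 S16-a->S0 S16-b->S15 S17-a->S0 S17-b->S19 S18-a->S18 S18-b->S6 S19-a->S2 S19-b->S18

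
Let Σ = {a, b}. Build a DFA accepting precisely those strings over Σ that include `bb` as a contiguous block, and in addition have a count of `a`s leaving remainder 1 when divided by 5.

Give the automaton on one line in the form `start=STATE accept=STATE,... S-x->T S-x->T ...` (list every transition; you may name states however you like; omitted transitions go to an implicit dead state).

Handle the two conditions separately and then intersect. One (3 states) tracks whether and how much of `bb` has been seen; the other (5 states) tracks the count of `a`s modulo 5. Each combined state is a pair, one component from each; accept when both components accept.
A 15-state machine:
          a    b  
>  q0     q1   q2 
   q1     q3   q4 
   q2     q1   q5 
   q3     q6   q7 
   q4     q3   q8 
   q5     q8   q5 
   q6     q9  q10 
   q7     q6  q11 
 * q8    q11   q8 
   q9     q0  q12 
   q10    q9  q13 
   q11   q13  q11 
   q12    q0  q14 
   q13   q14  q13 
   q14    q5  q14 
(> = start, * = accepting)

start=q0 accept=q8 q0-a->q1 q0-b->q2 q1-a->q3 q1-b->q4 q2-a->q1 q2-b->q5 q3-a->q6 q3-b->q7 q4-a->q3 q4-b->q8 q5-a->q8 q5-b->q5 q6-a->q9 q6-b->q10 q7-a->q6 q7-b->q11 q8-a->q11 q8-b->q8 q9-a->q0 q9-b->q12 q10-a->q9 q10-b->q13 q11-a->q13 q11-b->q11 q12-a->q0 q12-b->q14 q13-a->q14 q13-b->q13 q14-a->q5 q14-b->q14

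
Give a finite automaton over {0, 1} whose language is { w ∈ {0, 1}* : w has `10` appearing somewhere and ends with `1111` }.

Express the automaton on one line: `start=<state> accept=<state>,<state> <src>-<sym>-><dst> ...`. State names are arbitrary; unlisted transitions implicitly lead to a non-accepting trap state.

start=q0 accept=q6 q0-0->q0 q0-1->q1 q1-0->q2 q1-1->q1 q2-0->q2 q2-1->q3 q3-0->q2 q3-1->q4 q4-0->q2 q4-1->q5 q5-0->q2 q5-1->q6 q6-0->q2 q6-1->q6

Run two small machines in parallel and take their product. The first has 3 states tracking whether and how much of `10` has been seen; the second has 5 states tracking how much of the suffix `1111` has currently been matched. A product state is a pair (one from each), accepting exactly when both do. Equivalent product states are then merged.
7 states suffice.
        0   1  
>  q0   q0  q1 
   q1   q2  q1 
   q2   q2  q3 
   q3   q2  q4 
   q4   q2  q5 
   q5   q2  q6 
 * q6   q2  q6 
(> = start, * = accepting)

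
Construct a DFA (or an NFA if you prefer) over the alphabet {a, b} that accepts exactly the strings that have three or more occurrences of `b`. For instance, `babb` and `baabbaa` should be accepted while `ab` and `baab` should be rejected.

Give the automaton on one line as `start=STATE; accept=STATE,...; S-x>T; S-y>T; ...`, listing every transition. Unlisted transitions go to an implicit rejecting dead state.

start=s0; accept=s3,s4; s0-a>s0; s0-b>s1; s1-a>s1; s1-b>s2; s2-a>s2; s2-b>s3; s3-a>s3; s3-b>s4; s4-a>s4; s4-b>s4

Only the number of `b`s matters, and only up to 4. Make a chain s0 → s1 → s2 → s3 → s4 advanced by each `b` (with s4 absorbing); every other symbol self-loops. The accepting set is {s3, s4}.
A 5-state machine:
        a   b  
>  s0   s0  s1 
   s1   s1  s2 
   s2   s2  s3 
 * s3   s3  s4 
 * s4   s4  s4 
(> = start, * = accepting)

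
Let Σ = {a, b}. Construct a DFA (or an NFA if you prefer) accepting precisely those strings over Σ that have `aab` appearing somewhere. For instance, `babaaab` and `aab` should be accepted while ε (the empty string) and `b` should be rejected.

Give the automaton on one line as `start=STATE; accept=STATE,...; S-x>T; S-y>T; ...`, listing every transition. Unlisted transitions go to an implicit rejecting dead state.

start=s0; accept=s3; s0-a>s1; s0-b>s0; s1-a>s2; s1-b>s0; s2-a>s2; s2-b>s3; s3-a>s3; s3-b>s3

Track how much of `aab` has been matched so far: state s0 is no progress, s3 is the absorbing accept state reached once `aab` has occurred. Intermediate states record partial matches; on a mismatch, fall back to the longest reusable overlap.
With 4 states:
        a   b  
>  s0   s1  s0 
   s1   s2  s0 
   s2   s2  s3 
 * s3   s3  s3 
(> = start, * = accepting)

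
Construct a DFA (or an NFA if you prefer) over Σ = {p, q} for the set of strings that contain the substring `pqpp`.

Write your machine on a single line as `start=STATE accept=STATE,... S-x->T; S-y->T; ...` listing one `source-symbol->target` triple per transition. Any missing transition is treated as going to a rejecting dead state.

start=A; accept=E; A-p->B; A-q->A; B-p->B; B-q->C; C-p->D; C-q->A; D-p->E; D-q->C; E-p->E; E-q->E

States A..D record the length of the longest prefix of `pqpp` that matches the current input suffix. Reaching E means `pqpp` has been seen, and we stay there forever. Accept from E.
With 5 states:
       p  q 
>  A   B  A 
   B   B  C 
   C   D  A 
   D   E  C 
 * E   E  E 
(> = start, * = accepting)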